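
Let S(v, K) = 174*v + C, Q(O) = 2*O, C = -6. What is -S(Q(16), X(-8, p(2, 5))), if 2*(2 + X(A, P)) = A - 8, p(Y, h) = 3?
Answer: -5562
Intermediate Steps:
X(A, P) = -6 + A/2 (X(A, P) = -2 + (A - 8)/2 = -2 + (-8 + A)/2 = -2 + (-4 + A/2) = -6 + A/2)
S(v, K) = -6 + 174*v (S(v, K) = 174*v - 6 = -6 + 174*v)
-S(Q(16), X(-8, p(2, 5))) = -(-6 + 174*(2*16)) = -(-6 + 174*32) = -(-6 + 5568) = -1*5562 = -5562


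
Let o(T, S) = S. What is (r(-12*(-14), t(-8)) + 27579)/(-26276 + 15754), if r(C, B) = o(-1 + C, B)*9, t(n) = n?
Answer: -27507/10522 ≈ -2.6142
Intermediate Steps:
r(C, B) = 9*B (r(C, B) = B*9 = 9*B)
(r(-12*(-14), t(-8)) + 27579)/(-26276 + 15754) = (9*(-8) + 27579)/(-26276 + 15754) = (-72 + 27579)/(-10522) = 27507*(-1/10522) = -27507/10522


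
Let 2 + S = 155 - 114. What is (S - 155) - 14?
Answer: -130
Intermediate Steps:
S = 39 (S = -2 + (155 - 114) = -2 + 41 = 39)
(S - 155) - 14 = (39 - 155) - 14 = -116 - 14 = -130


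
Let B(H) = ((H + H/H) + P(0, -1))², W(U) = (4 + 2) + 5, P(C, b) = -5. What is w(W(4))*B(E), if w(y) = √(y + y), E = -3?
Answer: 49*√22 ≈ 229.83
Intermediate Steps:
W(U) = 11 (W(U) = 6 + 5 = 11)
w(y) = √2*√y (w(y) = √(2*y) = √2*√y)
B(H) = (-4 + H)² (B(H) = ((H + H/H) - 5)² = ((H + 1) - 5)² = ((1 + H) - 5)² = (-4 + H)²)
w(W(4))*B(E) = (√2*√11)*(-4 - 3)² = √22*(-7)² = √22*49 = 49*√22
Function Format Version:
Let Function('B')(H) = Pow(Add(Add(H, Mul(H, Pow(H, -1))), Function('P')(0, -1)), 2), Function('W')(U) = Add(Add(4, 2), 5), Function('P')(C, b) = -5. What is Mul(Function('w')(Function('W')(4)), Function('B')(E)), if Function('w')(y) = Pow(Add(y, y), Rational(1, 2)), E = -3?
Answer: Mul(49, Pow(22, Rational(1, 2))) ≈ 229.83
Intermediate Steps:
Function('W')(U) = 11 (Function('W')(U) = Add(6, 5) = 11)
Function('w')(y) = Mul(Pow(2, Rational(1, 2)), Pow(y, Rational(1, 2))) (Function('w')(y) = Pow(Mul(2, y), Rational(1, 2)) = Mul(Pow(2, Rational(1, 2)), Pow(y, Rational(1, 2))))
Function('B')(H) = Pow(Add(-4, H), 2) (Function('B')(H) = Pow(Add(Add(H, Mul(H, Pow(H, -1))), -5), 2) = Pow(Add(Add(H, 1), -5), 2) = Pow(Add(Add(1, H), -5), 2) = Pow(Add(-4, H), 2))
Mul(Function('w')(Function('W')(4)), Function('B')(E)) = Mul(Mul(Pow(2, Rational(1, 2)), Pow(11, Rational(1, 2))), Pow(Add(-4, -3), 2)) = Mul(Pow(22, Rational(1, 2)), Pow(-7, 2)) = Mul(Pow(22, Rational(1, 2)), 49) = Mul(49, Pow(22, Rational(1, 2)))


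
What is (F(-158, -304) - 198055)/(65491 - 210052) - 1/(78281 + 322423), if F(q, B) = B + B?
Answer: 26534971397/19308723648 ≈ 1.3742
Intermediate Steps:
F(q, B) = 2*B
(F(-158, -304) - 198055)/(65491 - 210052) - 1/(78281 + 322423) = (2*(-304) - 198055)/(65491 - 210052) - 1/(78281 + 322423) = (-608 - 198055)/(-144561) - 1/400704 = -198663*(-1/144561) - 1*1/400704 = 66221/48187 - 1/400704 = 26534971397/19308723648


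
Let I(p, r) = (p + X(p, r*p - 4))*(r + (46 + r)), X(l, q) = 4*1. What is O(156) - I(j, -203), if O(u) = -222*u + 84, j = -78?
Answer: -61188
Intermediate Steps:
O(u) = 84 - 222*u
X(l, q) = 4
I(p, r) = (4 + p)*(46 + 2*r) (I(p, r) = (p + 4)*(r + (46 + r)) = (4 + p)*(46 + 2*r))
O(156) - I(j, -203) = (84 - 222*156) - (184 + 8*(-203) + 46*(-78) + 2*(-78)*(-203)) = (84 - 34632) - (184 - 1624 - 3588 + 31668) = -34548 - 1*26640 = -34548 - 26640 = -61188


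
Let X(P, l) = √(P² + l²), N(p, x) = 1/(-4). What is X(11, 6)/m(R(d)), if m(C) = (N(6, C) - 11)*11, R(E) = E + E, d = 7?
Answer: -4*√157/495 ≈ -0.10125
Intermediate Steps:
N(p, x) = -¼
R(E) = 2*E
m(C) = -495/4 (m(C) = (-¼ - 11)*11 = -45/4*11 = -495/4)
X(11, 6)/m(R(d)) = √(11² + 6²)/(-495/4) = √(121 + 36)*(-4/495) = √157*(-4/495) = -4*√157/495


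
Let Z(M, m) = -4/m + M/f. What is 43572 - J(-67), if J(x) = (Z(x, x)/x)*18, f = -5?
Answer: 978054702/22445 ≈ 43576.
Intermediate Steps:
Z(M, m) = -4/m - M/5 (Z(M, m) = -4/m + M/(-5) = -4/m + M*(-⅕) = -4/m - M/5)
J(x) = 18*(-4/x - x/5)/x (J(x) = ((-4/x - x/5)/x)*18 = 18*(-4/x - x/5)/x)
43572 - J(-67) = 43572 - (-18/5 - 72/(-67)²) = 43572 - (-18/5 - 72*1/4489) = 43572 - (-18/5 - 72/4489) = 43572 - 1*(-81162/22445) = 43572 + 81162/22445 = 978054702/22445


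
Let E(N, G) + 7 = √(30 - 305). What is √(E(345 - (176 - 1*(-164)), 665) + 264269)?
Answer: √(264262 + 5*I*√11) ≈ 514.06 + 0.016*I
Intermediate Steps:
E(N, G) = -7 + 5*I*√11 (E(N, G) = -7 + √(30 - 305) = -7 + √(-275) = -7 + 5*I*√11)
√(E(345 - (176 - 1*(-164)), 665) + 264269) = √((-7 + 5*I*√11) + 264269) = √(264262 + 5*I*√11)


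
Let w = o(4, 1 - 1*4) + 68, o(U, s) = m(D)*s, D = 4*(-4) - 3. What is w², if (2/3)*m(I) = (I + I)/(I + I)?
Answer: 16129/4 ≈ 4032.3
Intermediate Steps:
D = -19 (D = -16 - 3 = -19)
m(I) = 3/2 (m(I) = 3*((I + I)/(I + I))/2 = 3*((2*I)/((2*I)))/2 = 3*((2*I)*(1/(2*I)))/2 = (3/2)*1 = 3/2)
o(U, s) = 3*s/2
w = 127/2 (w = 3*(1 - 1*4)/2 + 68 = 3*(1 - 4)/2 + 68 = (3/2)*(-3) + 68 = -9/2 + 68 = 127/2 ≈ 63.500)
w² = (127/2)² = 16129/4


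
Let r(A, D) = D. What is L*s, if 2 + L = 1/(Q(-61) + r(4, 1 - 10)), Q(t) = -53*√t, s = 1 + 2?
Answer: 3*(-106*√61 + 19*I)/(-9*I + 53*√61) ≈ -6.0002 + 0.0072439*I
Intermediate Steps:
s = 3
L = -2 + 1/(-9 - 53*I*√61) (L = -2 + 1/(-53*I*√61 + (1 - 10)) = -2 + 1/(-53*I*√61 - 9) = -2 + 1/(-9 - 53*I*√61) ≈ -2.0001 + 0.0024146*I)
L*s = ((-106*√61 + 19*I)/(-9*I + 53*√61))*3 = 3*(-106*√61 + 19*I)/(-9*I + 53*√61)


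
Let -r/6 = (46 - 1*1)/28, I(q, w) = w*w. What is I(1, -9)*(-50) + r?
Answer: -56835/14 ≈ -4059.6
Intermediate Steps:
I(q, w) = w²
r = -135/14 (r = -6*(46 - 1*1)/28 = -6*(46 - 1)/28 = -270/28 = -6*45/28 = -135/14 ≈ -9.6429)
I(1, -9)*(-50) + r = (-9)²*(-50) - 135/14 = 81*(-50) - 135/14 = -4050 - 135/14 = -56835/14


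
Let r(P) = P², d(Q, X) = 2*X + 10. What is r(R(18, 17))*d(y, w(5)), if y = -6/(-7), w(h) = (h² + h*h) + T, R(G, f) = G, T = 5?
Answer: 38880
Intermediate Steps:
w(h) = 5 + 2*h² (w(h) = (h² + h*h) + 5 = (h² + h²) + 5 = 2*h² + 5 = 5 + 2*h²)
y = 6/7 (y = -6*(-⅐) = 6/7 ≈ 0.85714)
d(Q, X) = 10 + 2*X
r(R(18, 17))*d(y, w(5)) = 18²*(10 + 2*(5 + 2*5²)) = 324*(10 + 2*(5 + 2*25)) = 324*(10 + 2*(5 + 50)) = 324*(10 + 2*55) = 324*(10 + 110) = 324*120 = 38880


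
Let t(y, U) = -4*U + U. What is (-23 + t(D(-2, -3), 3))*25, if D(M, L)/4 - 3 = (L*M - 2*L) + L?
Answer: -800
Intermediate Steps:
D(M, L) = 12 - 4*L + 4*L*M (D(M, L) = 12 + 4*((L*M - 2*L) + L) = 12 + 4*((-2*L + L*M) + L) = 12 + 4*(-L + L*M) = 12 + (-4*L + 4*L*M) = 12 - 4*L + 4*L*M)
t(y, U) = -3*U
(-23 + t(D(-2, -3), 3))*25 = (-23 - 3*3)*25 = (-23 - 9)*25 = -32*25 = -800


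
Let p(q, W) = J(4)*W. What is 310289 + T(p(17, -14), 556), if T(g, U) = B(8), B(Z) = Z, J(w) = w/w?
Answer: 310297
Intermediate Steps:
J(w) = 1
p(q, W) = W (p(q, W) = 1*W = W)
T(g, U) = 8
310289 + T(p(17, -14), 556) = 310289 + 8 = 310297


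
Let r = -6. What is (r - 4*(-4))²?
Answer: 100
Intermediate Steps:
(r - 4*(-4))² = (-6 - 4*(-4))² = (-6 + 16)² = 10² = 100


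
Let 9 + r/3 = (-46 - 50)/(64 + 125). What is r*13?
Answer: -7787/21 ≈ -370.81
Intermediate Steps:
r = -599/21 (r = -27 + 3*((-46 - 50)/(64 + 125)) = -27 + 3*(-96/189) = -27 + 3*(-96*1/189) = -27 + 3*(-32/63) = -27 - 32/21 = -599/21 ≈ -28.524)
r*13 = -599/21*13 = -7787/21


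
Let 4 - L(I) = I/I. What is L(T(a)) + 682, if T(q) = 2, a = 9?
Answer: 685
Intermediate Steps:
L(I) = 3 (L(I) = 4 - I/I = 4 - 1*1 = 4 - 1 = 3)
L(T(a)) + 682 = 3 + 682 = 685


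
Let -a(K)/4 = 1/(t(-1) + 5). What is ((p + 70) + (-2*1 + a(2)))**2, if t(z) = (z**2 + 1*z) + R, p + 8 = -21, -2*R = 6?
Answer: 1369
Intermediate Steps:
R = -3 (R = -1/2*6 = -3)
p = -29 (p = -8 - 21 = -29)
t(z) = -3 + z + z**2 (t(z) = (z**2 + 1*z) - 3 = (z**2 + z) - 3 = (z + z**2) - 3 = -3 + z + z**2)
a(K) = -2 (a(K) = -4/((-3 - 1 + (-1)**2) + 5) = -4/((-3 - 1 + 1) + 5) = -4/(-3 + 5) = -4/2 = -4*1/2 = -2)
((p + 70) + (-2*1 + a(2)))**2 = ((-29 + 70) + (-2*1 - 2))**2 = (41 + (-2 - 2))**2 = (41 - 4)**2 = 37**2 = 1369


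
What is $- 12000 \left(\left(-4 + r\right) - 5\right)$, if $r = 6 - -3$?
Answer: $0$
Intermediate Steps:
$r = 9$ ($r = 6 + 3 = 9$)
$- 12000 \left(\left(-4 + r\right) - 5\right) = - 12000 \left(\left(-4 + 9\right) - 5\right) = - 12000 \left(5 - 5\right) = \left(-12000\right) 0 = 0$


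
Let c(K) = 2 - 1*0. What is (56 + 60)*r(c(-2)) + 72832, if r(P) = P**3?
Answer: 73760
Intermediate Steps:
c(K) = 2 (c(K) = 2 + 0 = 2)
(56 + 60)*r(c(-2)) + 72832 = (56 + 60)*2**3 + 72832 = 116*8 + 72832 = 928 + 72832 = 73760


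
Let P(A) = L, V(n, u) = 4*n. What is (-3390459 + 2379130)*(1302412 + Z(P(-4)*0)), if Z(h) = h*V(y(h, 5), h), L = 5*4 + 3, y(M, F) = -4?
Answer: -1317167025548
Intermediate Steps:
L = 23 (L = 20 + 3 = 23)
P(A) = 23
Z(h) = -16*h (Z(h) = h*(4*(-4)) = h*(-16) = -16*h)
(-3390459 + 2379130)*(1302412 + Z(P(-4)*0)) = (-3390459 + 2379130)*(1302412 - 368*0) = -1011329*(1302412 - 16*0) = -1011329*(1302412 + 0) = -1011329*1302412 = -1317167025548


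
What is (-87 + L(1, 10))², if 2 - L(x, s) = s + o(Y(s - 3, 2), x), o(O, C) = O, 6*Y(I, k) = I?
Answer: 332929/36 ≈ 9248.0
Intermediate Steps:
Y(I, k) = I/6
L(x, s) = 5/2 - 7*s/6 (L(x, s) = 2 - (s + (s - 3)/6) = 2 - (s + (-3 + s)/6) = 2 - (s + (-½ + s/6)) = 2 - (-½ + 7*s/6) = 2 + (½ - 7*s/6) = 5/2 - 7*s/6)
(-87 + L(1, 10))² = (-87 + (5/2 - 7/6*10))² = (-87 + (5/2 - 35/3))² = (-87 - 55/6)² = (-577/6)² = 332929/36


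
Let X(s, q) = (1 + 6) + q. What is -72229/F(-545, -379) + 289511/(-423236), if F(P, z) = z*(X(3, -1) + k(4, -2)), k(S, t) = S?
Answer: 14736333177/802032220 ≈ 18.374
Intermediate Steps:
X(s, q) = 7 + q
F(P, z) = 10*z (F(P, z) = z*((7 - 1) + 4) = z*(6 + 4) = z*10 = 10*z)
-72229/F(-545, -379) + 289511/(-423236) = -72229/(10*(-379)) + 289511/(-423236) = -72229/(-3790) + 289511*(-1/423236) = -72229*(-1/3790) - 289511/423236 = 72229/3790 - 289511/423236 = 14736333177/802032220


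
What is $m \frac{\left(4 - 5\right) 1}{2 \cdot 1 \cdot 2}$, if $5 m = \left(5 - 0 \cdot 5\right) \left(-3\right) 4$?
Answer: $3$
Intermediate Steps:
$m = -12$ ($m = \frac{\left(5 - 0 \cdot 5\right) \left(-3\right) 4}{5} = \frac{\left(5 - 0\right) \left(-3\right) 4}{5} = \frac{\left(5 + 0\right) \left(-3\right) 4}{5} = \frac{5 \left(-3\right) 4}{5} = \frac{\left(-15\right) 4}{5} = \frac{1}{5} \left(-60\right) = -12$)
$m \frac{\left(4 - 5\right) 1}{2 \cdot 1 \cdot 2} = - 12 \frac{\left(4 - 5\right) 1}{2 \cdot 1 \cdot 2} = - 12 \frac{\left(-1\right) 1}{2 \cdot 2} = - 12 \left(- \frac{1}{4}\right) = - 12 \left(\left(-1\right) \frac{1}{4}\right) = \left(-12\right) \left(- \frac{1}{4}\right) = 3$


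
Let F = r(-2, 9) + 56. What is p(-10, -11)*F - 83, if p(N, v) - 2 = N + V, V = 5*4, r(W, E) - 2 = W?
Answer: 589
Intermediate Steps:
r(W, E) = 2 + W
V = 20
p(N, v) = 22 + N (p(N, v) = 2 + (N + 20) = 2 + (20 + N) = 22 + N)
F = 56 (F = (2 - 2) + 56 = 0 + 56 = 56)
p(-10, -11)*F - 83 = (22 - 10)*56 - 83 = 12*56 - 83 = 672 - 83 = 589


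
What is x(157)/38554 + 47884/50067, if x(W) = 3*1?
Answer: 1846269937/1930283118 ≈ 0.95648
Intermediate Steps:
x(W) = 3
x(157)/38554 + 47884/50067 = 3/38554 + 47884/50067 = 1846269937/1930283118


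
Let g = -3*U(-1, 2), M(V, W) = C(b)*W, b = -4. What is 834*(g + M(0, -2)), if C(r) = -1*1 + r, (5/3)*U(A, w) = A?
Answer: 49206/5 ≈ 9841.2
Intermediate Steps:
U(A, w) = 3*A/5
C(r) = -1 + r
M(V, W) = -5*W (M(V, W) = (-1 - 4)*W = -5*W)
g = 9/5 (g = -9*(-1)/5 = -3*(-⅗) = 9/5 ≈ 1.8000)
834*(g + M(0, -2)) = 834*(9/5 - 5*(-2)) = 834*(9/5 + 10) = 834*(59/5) = 49206/5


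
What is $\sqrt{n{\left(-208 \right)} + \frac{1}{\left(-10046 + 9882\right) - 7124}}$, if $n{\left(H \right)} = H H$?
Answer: $\frac{\sqrt{574491232482}}{3644} \approx 208.0$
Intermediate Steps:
$n{\left(H \right)} = H^{2}$
$\sqrt{n{\left(-208 \right)} + \frac{1}{\left(-10046 + 9882\right) - 7124}} = \sqrt{\left(-208\right)^{2} + \frac{1}{\left(-10046 + 9882\right) - 7124}} = \sqrt{43264 + \frac{1}{-164 - 7124}} = \sqrt{43264 + \frac{1}{-7288}} = \sqrt{43264 - \frac{1}{7288}} = \sqrt{\frac{315308031}{7288}} = \frac{\sqrt{574491232482}}{3644}$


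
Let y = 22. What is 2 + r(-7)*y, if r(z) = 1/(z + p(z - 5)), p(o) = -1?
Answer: -3/4 ≈ -0.75000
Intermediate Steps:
r(z) = 1/(-1 + z) (r(z) = 1/(z - 1) = 1/(-1 + z))
2 + r(-7)*y = 2 + 22/(-1 - 7) = 2 + 22/(-8) = 2 - 1/8*22 = 2 - 11/4 = -3/4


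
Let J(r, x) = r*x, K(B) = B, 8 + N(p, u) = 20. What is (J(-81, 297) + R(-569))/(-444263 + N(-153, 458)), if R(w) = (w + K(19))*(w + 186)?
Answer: -186593/444251 ≈ -0.42002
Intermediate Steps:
N(p, u) = 12 (N(p, u) = -8 + 20 = 12)
R(w) = (19 + w)*(186 + w) (R(w) = (w + 19)*(w + 186) = (19 + w)*(186 + w))
(J(-81, 297) + R(-569))/(-444263 + N(-153, 458)) = (-81*297 + (3534 + (-569)**2 + 205*(-569)))/(-444263 + 12) = (-24057 + (3534 + 323761 - 116645))/(-444251) = (-24057 + 210650)*(-1/444251) = 186593*(-1/444251) = -186593/444251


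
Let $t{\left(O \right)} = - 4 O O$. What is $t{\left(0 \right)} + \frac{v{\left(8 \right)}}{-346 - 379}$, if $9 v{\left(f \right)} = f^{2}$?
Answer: $- \frac{64}{6525} \approx -0.0098084$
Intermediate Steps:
$t{\left(O \right)} = - 4 O^{2}$
$v{\left(f \right)} = \frac{f^{2}}{9}$
$t{\left(0 \right)} + \frac{v{\left(8 \right)}}{-346 - 379} = - 4 \cdot 0^{2} + \frac{\frac{1}{9} \cdot 8^{2}}{-346 - 379} = \left(-4\right) 0 + \frac{\frac{1}{9} \cdot 64}{-725} = 0 + \frac{64}{9} \left(- \frac{1}{725}\right) = 0 - \frac{64}{6525} = - \frac{64}{6525}$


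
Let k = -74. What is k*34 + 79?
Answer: -2437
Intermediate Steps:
k*34 + 79 = -74*34 + 79 = -2516 + 79 = -2437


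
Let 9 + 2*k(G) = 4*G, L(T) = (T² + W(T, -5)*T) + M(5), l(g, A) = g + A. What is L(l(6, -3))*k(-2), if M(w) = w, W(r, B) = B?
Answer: 17/2 ≈ 8.5000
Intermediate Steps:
l(g, A) = A + g
L(T) = 5 + T² - 5*T (L(T) = (T² - 5*T) + 5 = 5 + T² - 5*T)
k(G) = -9/2 + 2*G (k(G) = -9/2 + (4*G)/2 = -9/2 + 2*G)
L(l(6, -3))*k(-2) = (5 + (-3 + 6)² - 5*(-3 + 6))*(-9/2 + 2*(-2)) = (5 + 3² - 5*3)*(-9/2 - 4) = (5 + 9 - 15)*(-17/2) = -1*(-17/2) = 17/2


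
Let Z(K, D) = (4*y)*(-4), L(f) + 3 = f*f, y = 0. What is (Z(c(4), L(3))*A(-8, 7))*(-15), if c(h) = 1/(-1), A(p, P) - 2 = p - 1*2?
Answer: 0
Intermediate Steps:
A(p, P) = p (A(p, P) = 2 + (p - 1*2) = 2 + (p - 2) = 2 + (-2 + p) = p)
L(f) = -3 + f² (L(f) = -3 + f*f = -3 + f²)
c(h) = -1
Z(K, D) = 0 (Z(K, D) = (4*0)*(-4) = 0*(-4) = 0)
(Z(c(4), L(3))*A(-8, 7))*(-15) = (0*(-8))*(-15) = 0*(-15) = 0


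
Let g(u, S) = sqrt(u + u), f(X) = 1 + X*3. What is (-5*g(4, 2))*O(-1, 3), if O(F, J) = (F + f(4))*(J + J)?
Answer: -720*sqrt(2) ≈ -1018.2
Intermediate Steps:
f(X) = 1 + 3*X
O(F, J) = 2*J*(13 + F) (O(F, J) = (F + (1 + 3*4))*(J + J) = (F + (1 + 12))*(2*J) = (F + 13)*(2*J) = (13 + F)*(2*J) = 2*J*(13 + F))
g(u, S) = sqrt(2)*sqrt(u) (g(u, S) = sqrt(2*u) = sqrt(2)*sqrt(u))
(-5*g(4, 2))*O(-1, 3) = (-5*sqrt(2)*sqrt(4))*(2*3*(13 - 1)) = (-5*sqrt(2)*2)*(2*3*12) = -10*sqrt(2)*72 = -720*sqrt(2)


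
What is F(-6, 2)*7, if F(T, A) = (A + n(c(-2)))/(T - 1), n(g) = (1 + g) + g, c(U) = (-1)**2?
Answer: -5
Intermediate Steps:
c(U) = 1
n(g) = 1 + 2*g
F(T, A) = (3 + A)/(-1 + T) (F(T, A) = (A + (1 + 2*1))/(T - 1) = (A + (1 + 2))/(-1 + T) = (A + 3)/(-1 + T) = (3 + A)/(-1 + T))
F(-6, 2)*7 = ((3 + 2)/(-1 - 6))*7 = (5/(-7))*7 = -1/7*5*7 = -5/7*7 = -5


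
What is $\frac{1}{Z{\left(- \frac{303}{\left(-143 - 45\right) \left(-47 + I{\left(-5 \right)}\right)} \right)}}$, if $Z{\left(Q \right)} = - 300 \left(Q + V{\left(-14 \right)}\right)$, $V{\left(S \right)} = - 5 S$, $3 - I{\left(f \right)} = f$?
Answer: $- \frac{611}{12823425} \approx -4.7647 \cdot 10^{-5}$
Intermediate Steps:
$I{\left(f \right)} = 3 - f$
$Z{\left(Q \right)} = -21000 - 300 Q$ ($Z{\left(Q \right)} = - 300 \left(Q - -70\right) = - 300 \left(Q + 70\right) = - 300 \left(70 + Q\right) = -21000 - 300 Q$)
$\frac{1}{Z{\left(- \frac{303}{\left(-143 - 45\right) \left(-47 + I{\left(-5 \right)}\right)} \right)}} = \frac{1}{-21000 - 300 \left(- \frac{303}{\left(-143 - 45\right) \left(-47 + \left(3 - -5\right)\right)}\right)} = \frac{1}{-21000 - 300 \left(- \frac{303}{\left(-188\right) \left(-47 + \left(3 + 5\right)\right)}\right)} = \frac{1}{-21000 - 300 \left(- \frac{303}{\left(-188\right) \left(-47 + 8\right)}\right)} = \frac{1}{-21000 - 300 \left(- \frac{303}{\left(-188\right) \left(-39\right)}\right)} = \frac{1}{-21000 - 300 \left(- \frac{303}{7332}\right)} = \frac{1}{-21000 - 300 \left(\left(-303\right) \frac{1}{7332}\right)} = \frac{1}{-21000 - - \frac{7575}{611}} = \frac{1}{-21000 + \frac{7575}{611}} = \frac{1}{- \frac{12823425}{611}} = - \frac{611}{12823425}$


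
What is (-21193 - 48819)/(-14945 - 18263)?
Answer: 17503/8302 ≈ 2.1083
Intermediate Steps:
(-21193 - 48819)/(-14945 - 18263) = -70012/(-33208) = -70012*(-1/33208) = 17503/8302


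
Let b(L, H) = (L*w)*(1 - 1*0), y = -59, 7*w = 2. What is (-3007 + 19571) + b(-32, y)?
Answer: 115884/7 ≈ 16555.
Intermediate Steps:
w = 2/7 (w = (1/7)*2 = 2/7 ≈ 0.28571)
b(L, H) = 2*L/7 (b(L, H) = (L*(2/7))*(1 - 1*0) = (2*L/7)*(1 + 0) = (2*L/7)*1 = 2*L/7)
(-3007 + 19571) + b(-32, y) = (-3007 + 19571) + (2/7)*(-32) = 16564 - 64/7 = 115884/7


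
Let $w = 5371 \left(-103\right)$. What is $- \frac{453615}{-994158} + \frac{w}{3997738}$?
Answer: $\frac{105287732768}{331198601217} \approx 0.3179$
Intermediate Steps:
$w = -553213$
$- \frac{453615}{-994158} + \frac{w}{3997738} = - \frac{453615}{-994158} - \frac{553213}{3997738} = \left(-453615\right) \left(- \frac{1}{994158}\right) - \frac{553213}{3997738} = \frac{151205}{331386} - \frac{553213}{3997738} = \frac{105287732768}{331198601217}$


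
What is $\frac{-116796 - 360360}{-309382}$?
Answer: $\frac{238578}{154691} \approx 1.5423$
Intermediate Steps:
$\frac{-116796 - 360360}{-309382} = \left(-116796 - 360360\right) \left(- \frac{1}{309382}\right) = \left(-477156\right) \left(- \frac{1}{309382}\right) = \frac{238578}{154691}$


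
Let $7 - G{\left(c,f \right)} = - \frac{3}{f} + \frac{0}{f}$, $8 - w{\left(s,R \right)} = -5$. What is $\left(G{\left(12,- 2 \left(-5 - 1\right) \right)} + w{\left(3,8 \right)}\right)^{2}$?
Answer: $\frac{6561}{16} \approx 410.06$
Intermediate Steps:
$w{\left(s,R \right)} = 13$ ($w{\left(s,R \right)} = 8 - -5 = 8 + 5 = 13$)
$G{\left(c,f \right)} = 7 + \frac{3}{f}$ ($G{\left(c,f \right)} = 7 - \left(- \frac{3}{f} + \frac{0}{f}\right) = 7 - \left(- \frac{3}{f} + 0\right) = 7 - - \frac{3}{f} = 7 + \frac{3}{f}$)
$\left(G{\left(12,- 2 \left(-5 - 1\right) \right)} + w{\left(3,8 \right)}\right)^{2} = \left(\left(7 + \frac{3}{\left(-2\right) \left(-5 - 1\right)}\right) + 13\right)^{2} = \left(\left(7 + \frac{3}{\left(-2\right) \left(-6\right)}\right) + 13\right)^{2} = \left(\left(7 + \frac{3}{12}\right) + 13\right)^{2} = \left(\left(7 + 3 \cdot \frac{1}{12}\right) + 13\right)^{2} = \left(\left(7 + \frac{1}{4}\right) + 13\right)^{2} = \left(\frac{29}{4} + 13\right)^{2} = \left(\frac{81}{4}\right)^{2} = \frac{6561}{16}$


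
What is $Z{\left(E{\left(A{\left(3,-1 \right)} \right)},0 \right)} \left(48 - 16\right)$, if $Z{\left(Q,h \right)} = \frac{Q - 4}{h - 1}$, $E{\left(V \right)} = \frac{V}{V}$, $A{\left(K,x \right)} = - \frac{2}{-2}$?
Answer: $96$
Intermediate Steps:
$A{\left(K,x \right)} = 1$ ($A{\left(K,x \right)} = \left(-2\right) \left(- \frac{1}{2}\right) = 1$)
$E{\left(V \right)} = 1$
$Z{\left(Q,h \right)} = \frac{-4 + Q}{-1 + h}$
$Z{\left(E{\left(A{\left(3,-1 \right)} \right)},0 \right)} \left(48 - 16\right) = \frac{-4 + 1}{-1 + 0} \left(48 - 16\right) = \frac{1}{-1} \left(-3\right) 32 = \left(-1\right) \left(-3\right) 32 = 3 \cdot 32 = 96$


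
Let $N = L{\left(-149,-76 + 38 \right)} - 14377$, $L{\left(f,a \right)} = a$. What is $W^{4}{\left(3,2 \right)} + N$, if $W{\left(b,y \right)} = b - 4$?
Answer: $-14414$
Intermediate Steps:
$W{\left(b,y \right)} = -4 + b$
$N = -14415$ ($N = \left(-76 + 38\right) - 14377 = -38 - 14377 = -14415$)
$W^{4}{\left(3,2 \right)} + N = \left(-4 + 3\right)^{4} - 14415 = \left(-1\right)^{4} - 14415 = 1 - 14415 = -14414$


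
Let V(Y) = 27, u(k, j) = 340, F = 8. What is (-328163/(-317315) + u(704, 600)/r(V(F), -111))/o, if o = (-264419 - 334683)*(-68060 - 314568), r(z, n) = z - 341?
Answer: -2421959/11420043861495833480 ≈ -2.1208e-13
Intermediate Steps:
r(z, n) = -341 + z
o = 229233200056 (o = -599102*(-382628) = 229233200056)
(-328163/(-317315) + u(704, 600)/r(V(F), -111))/o = (-328163/(-317315) + 340/(-341 + 27))/229233200056 = (-328163*(-1/317315) + 340/(-314))*(1/229233200056) = (328163/317315 + 340*(-1/314))*(1/229233200056) = (328163/317315 - 170/157)*(1/229233200056) = -2421959/49818455*1/229233200056 = -2421959/11420043861495833480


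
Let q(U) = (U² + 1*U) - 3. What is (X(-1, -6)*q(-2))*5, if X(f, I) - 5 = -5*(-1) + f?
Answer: -45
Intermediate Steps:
q(U) = -3 + U + U² (q(U) = (U² + U) - 3 = (U + U²) - 3 = -3 + U + U²)
X(f, I) = 10 + f (X(f, I) = 5 + (-5*(-1) + f) = 5 + (5 + f) = 10 + f)
(X(-1, -6)*q(-2))*5 = ((10 - 1)*(-3 - 2 + (-2)²))*5 = (9*(-3 - 2 + 4))*5 = (9*(-1))*5 = -9*5 = -45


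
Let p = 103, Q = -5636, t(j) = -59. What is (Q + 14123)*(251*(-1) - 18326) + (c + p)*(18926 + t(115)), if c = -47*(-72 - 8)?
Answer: -84779778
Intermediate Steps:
c = 3760 (c = -47*(-80) = 3760)
(Q + 14123)*(251*(-1) - 18326) + (c + p)*(18926 + t(115)) = (-5636 + 14123)*(251*(-1) - 18326) + (3760 + 103)*(18926 - 59) = 8487*(-251 - 18326) + 3863*18867 = 8487*(-18577) + 72883221 = -157662999 + 72883221 = -84779778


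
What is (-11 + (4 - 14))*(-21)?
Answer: 441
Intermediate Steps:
(-11 + (4 - 14))*(-21) = (-11 - 10)*(-21) = -21*(-21) = 441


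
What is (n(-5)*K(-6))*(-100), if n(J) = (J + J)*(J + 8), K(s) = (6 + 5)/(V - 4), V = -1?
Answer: -6600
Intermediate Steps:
K(s) = -11/5 (K(s) = (6 + 5)/(-1 - 4) = 11/(-5) = 11*(-⅕) = -11/5)
n(J) = 2*J*(8 + J) (n(J) = (2*J)*(8 + J) = 2*J*(8 + J))
(n(-5)*K(-6))*(-100) = ((2*(-5)*(8 - 5))*(-11/5))*(-100) = ((2*(-5)*3)*(-11/5))*(-100) = -30*(-11/5)*(-100) = 66*(-100) = -6600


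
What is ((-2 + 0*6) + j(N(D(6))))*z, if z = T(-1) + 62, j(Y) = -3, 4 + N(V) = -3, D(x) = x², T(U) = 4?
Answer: -330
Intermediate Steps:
N(V) = -7 (N(V) = -4 - 3 = -7)
z = 66 (z = 4 + 62 = 66)
((-2 + 0*6) + j(N(D(6))))*z = ((-2 + 0*6) - 3)*66 = ((-2 + 0) - 3)*66 = (-2 - 3)*66 = -5*66 = -330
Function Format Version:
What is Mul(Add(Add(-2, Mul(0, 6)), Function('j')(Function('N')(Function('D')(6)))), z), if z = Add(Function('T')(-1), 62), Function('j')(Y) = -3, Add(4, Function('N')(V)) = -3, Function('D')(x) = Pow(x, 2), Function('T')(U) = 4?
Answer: -330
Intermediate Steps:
Function('N')(V) = -7 (Function('N')(V) = Add(-4, -3) = -7)
z = 66 (z = Add(4, 62) = 66)
Mul(Add(Add(-2, Mul(0, 6)), Function('j')(Function('N')(Function('D')(6)))), z) = Mul(Add(Add(-2, Mul(0, 6)), -3), 66) = Mul(Add(Add(-2, 0), -3), 66) = Mul(Add(-2, -3), 66) = Mul(-5, 66) = -330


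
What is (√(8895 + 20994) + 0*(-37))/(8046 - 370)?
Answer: 27*√41/7676 ≈ 0.022523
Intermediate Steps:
(√(8895 + 20994) + 0*(-37))/(8046 - 370) = (√29889 + 0)/7676 = (27*√41 + 0)*(1/7676) = (27*√41)*(1/7676) = 27*√41/7676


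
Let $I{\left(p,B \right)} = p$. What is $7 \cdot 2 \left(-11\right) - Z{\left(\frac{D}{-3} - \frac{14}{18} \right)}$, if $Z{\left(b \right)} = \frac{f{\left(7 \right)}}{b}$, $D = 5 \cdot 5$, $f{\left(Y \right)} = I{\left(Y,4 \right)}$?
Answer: $- \frac{12565}{82} \approx -153.23$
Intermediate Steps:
$f{\left(Y \right)} = Y$
$D = 25$
$Z{\left(b \right)} = \frac{7}{b}$
$7 \cdot 2 \left(-11\right) - Z{\left(\frac{D}{-3} - \frac{14}{18} \right)} = 7 \cdot 2 \left(-11\right) - \frac{7}{\frac{25}{-3} - \frac{14}{18}} = 14 \left(-11\right) - \frac{7}{25 \left(- \frac{1}{3}\right) - \frac{7}{9}} = -154 - \frac{7}{- \frac{25}{3} - \frac{7}{9}} = -154 - \frac{7}{- \frac{82}{9}} = -154 - 7 \left(- \frac{9}{82}\right) = -154 - - \frac{63}{82} = -154 + \frac{63}{82} = - \frac{12565}{82}$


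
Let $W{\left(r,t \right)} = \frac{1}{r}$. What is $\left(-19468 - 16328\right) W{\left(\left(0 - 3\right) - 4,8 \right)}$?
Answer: $\frac{35796}{7} \approx 5113.7$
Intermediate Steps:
$\left(-19468 - 16328\right) W{\left(\left(0 - 3\right) - 4,8 \right)} = \frac{-19468 - 16328}{\left(0 - 3\right) - 4} = - \frac{35796}{-3 - 4} = - \frac{35796}{-7} = \left(-35796\right) \left(- \frac{1}{7}\right) = \frac{35796}{7}$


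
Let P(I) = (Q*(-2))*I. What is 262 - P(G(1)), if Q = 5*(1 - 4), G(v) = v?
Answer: 232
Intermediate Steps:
Q = -15 (Q = 5*(-3) = -15)
P(I) = 30*I (P(I) = (-15*(-2))*I = 30*I)
262 - P(G(1)) = 262 - 30 = 232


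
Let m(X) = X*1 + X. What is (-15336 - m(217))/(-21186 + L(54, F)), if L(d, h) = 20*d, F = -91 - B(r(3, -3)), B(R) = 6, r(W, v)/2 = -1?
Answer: 7885/10053 ≈ 0.78434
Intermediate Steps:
r(W, v) = -2 (r(W, v) = 2*(-1) = -2)
F = -97 (F = -91 - 1*6 = -91 - 6 = -97)
m(X) = 2*X (m(X) = X + X = 2*X)
(-15336 - m(217))/(-21186 + L(54, F)) = (-15336 - 2*217)/(-21186 + 20*54) = (-15336 - 1*434)/(-21186 + 1080) = (-15336 - 434)/(-20106) = -15770*(-1/20106) = 7885/10053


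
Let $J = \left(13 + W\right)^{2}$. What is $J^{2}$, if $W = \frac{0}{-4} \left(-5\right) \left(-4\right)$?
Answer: $28561$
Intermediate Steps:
$W = 0$ ($W = 0 \left(- \frac{1}{4}\right) \left(-5\right) \left(-4\right) = 0 \left(-5\right) \left(-4\right) = 0 \left(-4\right) = 0$)
$J = 169$ ($J = \left(13 + 0\right)^{2} = 13^{2} = 169$)
$J^{2} = 169^{2} = 28561$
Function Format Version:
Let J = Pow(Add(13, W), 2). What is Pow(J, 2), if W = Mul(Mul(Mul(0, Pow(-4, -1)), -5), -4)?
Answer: 28561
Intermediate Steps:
W = 0 (W = Mul(Mul(Mul(0, Rational(-1, 4)), -5), -4) = Mul(Mul(0, -5), -4) = Mul(0, -4) = 0)
J = 169 (J = Pow(Add(13, 0), 2) = Pow(13, 2) = 169)
Pow(J, 2) = Pow(169, 2) = 28561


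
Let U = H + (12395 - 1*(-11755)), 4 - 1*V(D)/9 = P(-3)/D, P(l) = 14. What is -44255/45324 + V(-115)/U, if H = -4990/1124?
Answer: -68952483904217/70729351809300 ≈ -0.97488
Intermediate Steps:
H = -2495/562 (H = -4990*1/1124 = -2495/562 ≈ -4.4395)
V(D) = 36 - 126/D
U = 13569805/562 (U = -2495/562 + (12395 - 1*(-11755)) = -2495/562 + (12395 + 11755) = -2495/562 + 24150 = 13569805/562 ≈ 24146.)
-44255/45324 + V(-115)/U = -44255/45324 + (36 - 126/(-115))/(13569805/562) = -44255*1/45324 + (36 - 126*(-1/115))*(562/13569805) = -44255/45324 + (36 + 126/115)*(562/13569805) = -44255/45324 + (4266/115)*(562/13569805) = -44255/45324 + 2397492/1560527575 = -68952483904217/70729351809300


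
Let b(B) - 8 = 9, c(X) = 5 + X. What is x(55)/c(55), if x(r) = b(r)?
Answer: 17/60 ≈ 0.28333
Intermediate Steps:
b(B) = 17 (b(B) = 8 + 9 = 17)
x(r) = 17
x(55)/c(55) = 17/(5 + 55) = 17/60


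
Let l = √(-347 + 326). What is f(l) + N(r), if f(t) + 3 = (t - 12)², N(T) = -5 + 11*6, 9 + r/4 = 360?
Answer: 181 - 24*I*√21 ≈ 181.0 - 109.98*I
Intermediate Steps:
r = 1404 (r = -36 + 4*360 = -36 + 1440 = 1404)
l = I*√21 (l = √(-21) = I*√21 ≈ 4.5826*I)
N(T) = 61 (N(T) = -5 + 66 = 61)
f(t) = -3 + (-12 + t)² (f(t) = -3 + (t - 12)² = -3 + (-12 + t)²)
f(l) + N(r) = (-3 + (-12 + I*√21)²) + 61 = 58 + (-12 + I*√21)²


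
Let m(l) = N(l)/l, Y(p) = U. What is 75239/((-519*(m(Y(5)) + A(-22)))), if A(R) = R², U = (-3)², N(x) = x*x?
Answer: -75239/255867 ≈ -0.29405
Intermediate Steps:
N(x) = x²
U = 9
Y(p) = 9
m(l) = l (m(l) = l²/l = l)
75239/((-519*(m(Y(5)) + A(-22)))) = 75239/((-519*(9 + (-22)²))) = 75239/((-519*(9 + 484))) = 75239/((-519*493)) = 75239/(-255867) = 75239*(-1/255867) = -75239/255867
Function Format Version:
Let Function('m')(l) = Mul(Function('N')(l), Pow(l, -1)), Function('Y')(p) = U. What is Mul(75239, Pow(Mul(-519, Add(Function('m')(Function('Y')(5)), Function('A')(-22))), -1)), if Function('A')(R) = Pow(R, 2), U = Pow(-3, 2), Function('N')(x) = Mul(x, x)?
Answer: Rational(-75239, 255867) ≈ -0.29405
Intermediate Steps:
Function('N')(x) = Pow(x, 2)
U = 9
Function('Y')(p) = 9
Function('m')(l) = l (Function('m')(l) = Mul(Pow(l, 2), Pow(l, -1)) = l)
Mul(75239, Pow(Mul(-519, Add(Function('m')(Function('Y')(5)), Function('A')(-22))), -1)) = Mul(75239, Pow(Mul(-519, Add(9, Pow(-22, 2))), -1)) = Mul(75239, Pow(Mul(-519, Add(9, 484)), -1)) = Mul(75239, Pow(Mul(-519, 493), -1)) = Mul(75239, Pow(-255867, -1)) = Mul(75239, Rational(-1, 255867)) = Rational(-75239, 255867)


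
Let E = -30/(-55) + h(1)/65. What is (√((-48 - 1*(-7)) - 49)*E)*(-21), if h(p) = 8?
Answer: -30114*I*√10/715 ≈ -133.19*I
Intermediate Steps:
E = 478/715 (E = -30/(-55) + 8/65 = -30*(-1/55) + 8*(1/65) = 6/11 + 8/65 = 478/715 ≈ 0.66853)
(√((-48 - 1*(-7)) - 49)*E)*(-21) = (√((-48 - 1*(-7)) - 49)*(478/715))*(-21) = (√((-48 + 7) - 49)*(478/715))*(-21) = (√(-41 - 49)*(478/715))*(-21) = (√(-90)*(478/715))*(-21) = ((3*I*√10)*(478/715))*(-21) = (1434*I*√10/715)*(-21) = -30114*I*√10/715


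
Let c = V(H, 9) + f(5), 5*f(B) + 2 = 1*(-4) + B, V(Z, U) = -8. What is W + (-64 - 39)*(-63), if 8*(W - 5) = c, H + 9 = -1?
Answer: 259719/40 ≈ 6493.0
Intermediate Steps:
H = -10 (H = -9 - 1 = -10)
f(B) = -6/5 + B/5 (f(B) = -⅖ + (1*(-4) + B)/5 = -⅖ + (-4 + B)/5 = -⅖ + (-⅘ + B/5) = -6/5 + B/5)
c = -41/5 (c = -8 + (-6/5 + (⅕)*5) = -8 + (-6/5 + 1) = -8 - ⅕ = -41/5 ≈ -8.2000)
W = 159/40 (W = 5 + (⅛)*(-41/5) = 5 - 41/40 = 159/40 ≈ 3.9750)
W + (-64 - 39)*(-63) = 159/40 + (-64 - 39)*(-63) = 159/40 - 103*(-63) = 159/40 + 6489 = 259719/40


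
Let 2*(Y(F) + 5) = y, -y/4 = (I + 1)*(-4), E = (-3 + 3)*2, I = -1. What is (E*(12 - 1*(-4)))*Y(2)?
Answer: 0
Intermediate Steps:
E = 0 (E = 0*2 = 0)
y = 0 (y = -4*(-1 + 1)*(-4) = -0*(-4) = -4*0 = 0)
Y(F) = -5 (Y(F) = -5 + (½)*0 = -5 + 0 = -5)
(E*(12 - 1*(-4)))*Y(2) = (0*(12 - 1*(-4)))*(-5) = (0*(12 + 4))*(-5) = (0*16)*(-5) = 0*(-5) = 0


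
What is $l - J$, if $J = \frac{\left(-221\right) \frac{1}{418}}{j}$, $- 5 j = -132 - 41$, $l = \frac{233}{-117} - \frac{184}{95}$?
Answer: $- \frac{165534953}{42303690} \approx -3.913$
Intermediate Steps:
$l = - \frac{43663}{11115}$ ($l = 233 \left(- \frac{1}{117}\right) - \frac{184}{95} = - \frac{233}{117} - \frac{184}{95} = - \frac{43663}{11115} \approx -3.9283$)
$j = \frac{173}{5}$ ($j = - \frac{-132 - 41}{5} = \left(- \frac{1}{5}\right) \left(-173\right) = \frac{173}{5} \approx 34.6$)
$J = - \frac{1105}{72314}$ ($J = \frac{\left(-221\right) \frac{1}{418}}{\frac{173}{5}} = \left(-221\right) \frac{1}{418} \cdot \frac{5}{173} = \left(- \frac{221}{418}\right) \frac{5}{173} = - \frac{1105}{72314} \approx -0.015281$)
$l - J = - \frac{43663}{11115} - - \frac{1105}{72314} = - \frac{43663}{11115} + \frac{1105}{72314} = - \frac{165534953}{42303690}$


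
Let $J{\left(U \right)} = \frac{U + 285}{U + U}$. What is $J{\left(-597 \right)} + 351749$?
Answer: $\frac{69998103}{199} \approx 3.5175 \cdot 10^{5}$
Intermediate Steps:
$J{\left(U \right)} = \frac{285 + U}{2 U}$
$J{\left(-597 \right)} + 351749 = \frac{285 - 597}{2 \left(-597\right)} + 351749 = \frac{1}{2} \left(- \frac{1}{597}\right) \left(-312\right) + 351749 = \frac{52}{199} + 351749 = \frac{69998103}{199}$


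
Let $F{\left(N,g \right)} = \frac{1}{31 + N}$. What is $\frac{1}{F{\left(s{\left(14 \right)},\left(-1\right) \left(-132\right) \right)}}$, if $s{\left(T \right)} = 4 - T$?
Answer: $21$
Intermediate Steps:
$\frac{1}{F{\left(s{\left(14 \right)},\left(-1\right) \left(-132\right) \right)}} = \frac{1}{\frac{1}{31 + \left(4 - 14\right)}} = \frac{1}{\frac{1}{31 - 10}} = \frac{1}{\frac{1}{21}} = 21$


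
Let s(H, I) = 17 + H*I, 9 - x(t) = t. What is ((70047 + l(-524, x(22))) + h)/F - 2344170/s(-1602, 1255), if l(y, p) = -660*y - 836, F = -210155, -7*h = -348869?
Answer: -3094125268968/2957606094905 ≈ -1.0462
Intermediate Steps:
h = 348869/7 (h = -⅐*(-348869) = 348869/7 ≈ 49838.)
x(t) = 9 - t
l(y, p) = -836 - 660*y
((70047 + l(-524, x(22))) + h)/F - 2344170/s(-1602, 1255) = ((70047 + (-836 - 660*(-524))) + 348869/7)/(-210155) - 2344170/(17 - 1602*1255) = ((70047 + (-836 + 345840)) + 348869/7)*(-1/210155) - 2344170/(17 - 2010510) = ((70047 + 345004) + 348869/7)*(-1/210155) - 2344170/(-2010493) = (415051 + 348869/7)*(-1/210155) - 2344170*(-1/2010493) = (3254226/7)*(-1/210155) + 2344170/2010493 = -3254226/1471085 + 2344170/2010493 = -3094125268968/2957606094905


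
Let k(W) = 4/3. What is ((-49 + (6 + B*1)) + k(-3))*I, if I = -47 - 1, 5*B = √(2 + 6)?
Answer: 2000 - 96*√2/5 ≈ 1972.8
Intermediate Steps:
k(W) = 4/3 (k(W) = 4*(⅓) = 4/3)
B = 2*√2/5 (B = √(2 + 6)/5 = √8/5 = (2*√2)/5 = 2*√2/5 ≈ 0.56569)
I = -48
((-49 + (6 + B*1)) + k(-3))*I = ((-49 + (6 + (2*√2/5)*1)) + 4/3)*(-48) = ((-49 + (6 + 2*√2/5)) + 4/3)*(-48) = ((-43 + 2*√2/5) + 4/3)*(-48) = (-125/3 + 2*√2/5)*(-48) = 2000 - 96*√2/5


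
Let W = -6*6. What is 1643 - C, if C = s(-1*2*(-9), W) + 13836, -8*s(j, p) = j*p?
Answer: -12274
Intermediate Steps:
W = -36
s(j, p) = -j*p/8
C = 13917 (C = -⅛*-1*2*(-9)*(-36) + 13836 = -⅛*(-2*(-9))*(-36) + 13836 = -⅛*18*(-36) + 13836 = 81 + 13836 = 13917)
1643 - C = 1643 - 1*13917 = 1643 - 13917 = -12274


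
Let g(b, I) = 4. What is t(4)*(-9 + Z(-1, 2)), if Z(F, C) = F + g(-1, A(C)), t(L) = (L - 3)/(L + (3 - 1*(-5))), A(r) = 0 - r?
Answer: -½ ≈ -0.50000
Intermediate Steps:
A(r) = -r
t(L) = (-3 + L)/(8 + L) (t(L) = (-3 + L)/(L + (3 + 5)) = (-3 + L)/(L + 8) = (-3 + L)/(8 + L))
Z(F, C) = 4 + F (Z(F, C) = F + 4 = 4 + F)
t(4)*(-9 + Z(-1, 2)) = ((-3 + 4)/(8 + 4))*(-9 + (4 - 1)) = (1/12)*(-9 + 3) = ((1/12)*1)*(-6) = (1/12)*(-6) = -½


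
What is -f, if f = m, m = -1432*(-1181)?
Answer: -1691192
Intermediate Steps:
m = 1691192
f = 1691192
-f = -1*1691192 = -1691192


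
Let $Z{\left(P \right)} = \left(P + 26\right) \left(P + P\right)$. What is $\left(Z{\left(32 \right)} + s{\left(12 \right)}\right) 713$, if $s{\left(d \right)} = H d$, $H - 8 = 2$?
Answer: $2732216$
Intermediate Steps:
$H = 10$ ($H = 8 + 2 = 10$)
$Z{\left(P \right)} = 2 P \left(26 + P\right)$ ($Z{\left(P \right)} = \left(26 + P\right) 2 P = 2 P \left(26 + P\right)$)
$s{\left(d \right)} = 10 d$
$\left(Z{\left(32 \right)} + s{\left(12 \right)}\right) 713 = \left(2 \cdot 32 \left(26 + 32\right) + 10 \cdot 12\right) 713 = \left(2 \cdot 32 \cdot 58 + 120\right) 713 = \left(3712 + 120\right) 713 = 3832 \cdot 713 = 2732216$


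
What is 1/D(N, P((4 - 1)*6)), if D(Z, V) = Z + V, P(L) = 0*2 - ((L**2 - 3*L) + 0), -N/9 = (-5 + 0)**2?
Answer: -1/495 ≈ -0.0020202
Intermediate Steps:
N = -225 (N = -9*(-5 + 0)**2 = -9*(-5)**2 = -9*25 = -225)
P(L) = -L**2 + 3*L (P(L) = 0 - (L**2 - 3*L) = 0 + (-L**2 + 3*L) = -L**2 + 3*L)
D(Z, V) = V + Z
1/D(N, P((4 - 1)*6)) = 1/(((4 - 1)*6)*(3 - (4 - 1)*6) - 225) = 1/((3*6)*(3 - 3*6) - 225) = 1/(18*(3 - 1*18) - 225) = 1/(18*(3 - 18) - 225) = 1/(18*(-15) - 225) = 1/(-270 - 225) = 1/(-495) = -1/495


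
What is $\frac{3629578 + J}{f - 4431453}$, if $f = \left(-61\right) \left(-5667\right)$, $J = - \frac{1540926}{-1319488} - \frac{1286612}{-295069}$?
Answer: $- \frac{235523677970996161}{265125358921449792} \approx -0.88835$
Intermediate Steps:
$J = \frac{1076174294275}{194670002336}$ ($J = \left(-1540926\right) \left(- \frac{1}{1319488}\right) - - \frac{1286612}{295069} = \frac{770463}{659744} + \frac{1286612}{295069} = \frac{1076174294275}{194670002336} \approx 5.5282$)
$f = 345687$
$\frac{3629578 + J}{f - 4431453} = \frac{3629578 + \frac{1076174294275}{194670002336}}{345687 - 4431453} = \frac{706571033912988483}{194670002336 \left(-4085766\right)} = \frac{706571033912988483}{194670002336} \left(- \frac{1}{4085766}\right) = - \frac{235523677970996161}{265125358921449792}$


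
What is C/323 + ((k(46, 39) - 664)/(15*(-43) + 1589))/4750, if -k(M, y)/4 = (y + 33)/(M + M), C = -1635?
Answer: -554690053/109577750 ≈ -5.0621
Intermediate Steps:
k(M, y) = -2*(33 + y)/M (k(M, y) = -4*(y + 33)/(M + M) = -4*(33 + y)/(2*M) = -4*(33 + y)*1/(2*M) = -2*(33 + y)/M)
C/323 + ((k(46, 39) - 664)/(15*(-43) + 1589))/4750 = -1635/323 + ((2*(-33 - 1*39)/46 - 664)/(15*(-43) + 1589))/4750 = -1635*1/323 + ((2*(1/46)*(-33 - 39) - 664)/(-645 + 1589))*(1/4750) = -1635/323 + ((2*(1/46)*(-72) - 664)/944)*(1/4750) = -1635/323 + ((-72/23 - 664)*(1/944))*(1/4750) = -1635/323 - 15344/23*1/944*(1/4750) = -1635/323 - 959/1357*1/4750 = -1635/323 - 959/6445750 = -554690053/109577750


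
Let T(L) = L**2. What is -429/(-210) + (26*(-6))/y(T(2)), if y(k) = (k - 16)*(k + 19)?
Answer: 4199/1610 ≈ 2.6081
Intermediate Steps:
y(k) = (-16 + k)*(19 + k)
-429/(-210) + (26*(-6))/y(T(2)) = -429/(-210) + (26*(-6))/(-304 + (2**2)**2 + 3*2**2) = -429*(-1/210) - 156/(-304 + 4**2 + 3*4) = 143/70 - 156/(-304 + 16 + 12) = 143/70 - 156/(-276) = 143/70 - 156*(-1/276) = 143/70 + 13/23 = 4199/1610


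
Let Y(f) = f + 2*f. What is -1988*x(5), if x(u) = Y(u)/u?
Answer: -5964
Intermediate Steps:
Y(f) = 3*f
x(u) = 3 (x(u) = (3*u)/u = 3)
-1988*x(5) = -1988*3 = -5964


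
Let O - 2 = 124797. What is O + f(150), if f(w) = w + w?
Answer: 125099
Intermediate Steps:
O = 124799 (O = 2 + 124797 = 124799)
f(w) = 2*w
O + f(150) = 124799 + 2*150 = 124799 + 300 = 125099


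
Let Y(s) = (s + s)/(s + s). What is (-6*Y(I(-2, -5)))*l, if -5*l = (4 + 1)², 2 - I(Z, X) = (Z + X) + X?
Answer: 30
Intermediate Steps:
I(Z, X) = 2 - Z - 2*X (I(Z, X) = 2 - ((Z + X) + X) = 2 - ((X + Z) + X) = 2 - (Z + 2*X) = 2 + (-Z - 2*X) = 2 - Z - 2*X)
l = -5 (l = -(4 + 1)²/5 = -⅕*5² = -⅕*25 = -5)
Y(s) = 1 (Y(s) = (2*s)/((2*s)) = (2*s)*(1/(2*s)) = 1)
(-6*Y(I(-2, -5)))*l = -6*1*(-5) = -6*(-5) = 30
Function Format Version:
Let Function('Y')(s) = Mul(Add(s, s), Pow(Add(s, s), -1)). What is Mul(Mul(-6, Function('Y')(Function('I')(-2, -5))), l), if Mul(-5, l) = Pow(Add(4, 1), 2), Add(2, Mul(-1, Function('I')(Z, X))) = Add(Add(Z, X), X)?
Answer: 30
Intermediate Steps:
Function('I')(Z, X) = Add(2, Mul(-1, Z), Mul(-2, X)) (Function('I')(Z, X) = Add(2, Mul(-1, Add(Add(Z, X), X))) = Add(2, Mul(-1, Add(Add(X, Z), X))) = Add(2, Mul(-1, Add(Z, Mul(2, X)))) = Add(2, Add(Mul(-1, Z), Mul(-2, X))) = Add(2, Mul(-1, Z), Mul(-2, X)))
l = -5 (l = Mul(Rational(-1, 5), Pow(Add(4, 1), 2)) = Mul(Rational(-1, 5), Pow(5, 2)) = Mul(Rational(-1, 5), 25) = -5)
Function('Y')(s) = 1 (Function('Y')(s) = Mul(Mul(2, s), Pow(Mul(2, s), -1)) = Mul(Mul(2, s), Mul(Rational(1, 2), Pow(s, -1))) = 1)
Mul(Mul(-6, Function('Y')(Function('I')(-2, -5))), l) = Mul(Mul(-6, 1), -5) = Mul(-6, -5) = 30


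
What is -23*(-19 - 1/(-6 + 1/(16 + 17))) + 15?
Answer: 88285/197 ≈ 448.15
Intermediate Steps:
-23*(-19 - 1/(-6 + 1/(16 + 17))) + 15 = -23*(-19 - 1/(-6 + 1/33)) + 15 = -23*(-19 - 1/(-197/33)) + 15 = -23*(-19 - 1*(-33/197)) + 15 = -23*(-19 + 33/197) + 15 = -23*(-3710/197) + 15 = 85330/197 + 15 = 88285/197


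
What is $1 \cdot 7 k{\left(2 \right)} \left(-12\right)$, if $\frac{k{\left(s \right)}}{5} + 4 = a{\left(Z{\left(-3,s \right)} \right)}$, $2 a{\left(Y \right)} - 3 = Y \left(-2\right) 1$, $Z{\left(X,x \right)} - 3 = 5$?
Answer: $4410$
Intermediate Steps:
$Z{\left(X,x \right)} = 8$ ($Z{\left(X,x \right)} = 3 + 5 = 8$)
$a{\left(Y \right)} = \frac{3}{2} - Y$ ($a{\left(Y \right)} = \frac{3}{2} + \frac{Y \left(-2\right) 1}{2} = \frac{3}{2} + \frac{- 2 Y 1}{2} = \frac{3}{2} + \frac{\left(-2\right) Y}{2} = \frac{3}{2} - Y$)
$k{\left(s \right)} = - \frac{105}{2}$ ($k{\left(s \right)} = -20 + 5 \left(\frac{3}{2} - 8\right) = -20 + 5 \left(- \frac{13}{2}\right) = -20 - \frac{65}{2} = - \frac{105}{2}$)
$1 \cdot 7 k{\left(2 \right)} \left(-12\right) = 1 \cdot 7 \left(- \frac{105}{2}\right) \left(-12\right) = 7 \left(- \frac{105}{2}\right) \left(-12\right) = \left(- \frac{735}{2}\right) \left(-12\right) = 4410$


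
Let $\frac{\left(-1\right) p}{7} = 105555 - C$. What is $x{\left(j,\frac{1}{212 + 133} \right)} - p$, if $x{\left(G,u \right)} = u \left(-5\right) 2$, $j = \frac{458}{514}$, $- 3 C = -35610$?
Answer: $\frac{45249853}{69} \approx 6.558 \cdot 10^{5}$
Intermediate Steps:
$C = 11870$ ($C = \left(- \frac{1}{3}\right) \left(-35610\right) = 11870$)
$j = \frac{229}{257}$ ($j = 458 \cdot \frac{1}{514} = \frac{229}{257} \approx 0.89105$)
$x{\left(G,u \right)} = - 10 u$ ($x{\left(G,u \right)} = - 5 u 2 = - 10 u$)
$p = -655795$ ($p = - 7 \left(105555 - 11870\right) = \left(-7\right) 93685 = -655795$)
$x{\left(j,\frac{1}{212 + 133} \right)} - p = - \frac{10}{212 + 133} - -655795 = - \frac{10}{345} + 655795 = \left(-10\right) \frac{1}{345} + 655795 = - \frac{2}{69} + 655795 = \frac{45249853}{69}$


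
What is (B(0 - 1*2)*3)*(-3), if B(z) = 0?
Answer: 0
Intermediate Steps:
(B(0 - 1*2)*3)*(-3) = (0*3)*(-3) = 0*(-3) = 0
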